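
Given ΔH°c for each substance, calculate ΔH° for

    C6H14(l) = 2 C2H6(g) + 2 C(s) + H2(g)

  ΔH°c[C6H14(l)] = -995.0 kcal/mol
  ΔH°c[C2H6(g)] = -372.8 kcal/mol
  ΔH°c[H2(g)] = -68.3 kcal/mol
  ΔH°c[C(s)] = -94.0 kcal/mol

ΔH° = 6.9 kcal/mol

Using ΔH = Σ nΔHc°(reactants) − Σ nΔHc°(products):
= [1·(-995.0)] − [2·(-372.8) + 2·(-94.0) + 1·(-68.3)]
= 6.9 kcal/mol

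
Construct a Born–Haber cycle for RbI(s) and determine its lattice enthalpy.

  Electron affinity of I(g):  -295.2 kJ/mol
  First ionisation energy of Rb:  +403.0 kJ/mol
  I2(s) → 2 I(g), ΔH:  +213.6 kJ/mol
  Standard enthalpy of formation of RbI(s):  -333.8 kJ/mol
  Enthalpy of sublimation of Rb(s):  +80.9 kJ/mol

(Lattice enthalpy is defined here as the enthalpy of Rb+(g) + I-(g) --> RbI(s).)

ΔHf° = 1·ΔHsub + 1·(ΣIE) + 1/2·D(I2) + 1·EA + U
-333.8 = 1·(+80.9) + 1·(+403.0) + 1/2·(+213.6) + 1·(-295.2) + U
U = -333.8 − (+295.5) = -629.3 kJ/mol

U = -629.3 kJ/mol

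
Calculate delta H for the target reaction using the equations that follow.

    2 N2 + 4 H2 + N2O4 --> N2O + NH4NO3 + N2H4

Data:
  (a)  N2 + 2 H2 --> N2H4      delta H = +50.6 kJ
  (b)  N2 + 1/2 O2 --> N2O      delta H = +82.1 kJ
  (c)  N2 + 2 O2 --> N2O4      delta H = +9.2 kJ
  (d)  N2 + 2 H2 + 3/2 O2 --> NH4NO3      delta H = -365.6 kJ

(a) as written (N2H4 already on the product side): +50.6 kJ
(b) as written (N2O already on the product side): +82.1 kJ
(c) reversed (reverse to put N2O4 on the reactant side): -9.2 kJ
(d) as written (NH4NO3 already on the product side): -365.6 kJ
Summing the manipulated equations, delta H = (1)·(+50.6) + (1)·(+82.1) + (-1)·(+9.2) + (1)·(-365.6) = -242.1 kJ

delta H = -242.1 kJ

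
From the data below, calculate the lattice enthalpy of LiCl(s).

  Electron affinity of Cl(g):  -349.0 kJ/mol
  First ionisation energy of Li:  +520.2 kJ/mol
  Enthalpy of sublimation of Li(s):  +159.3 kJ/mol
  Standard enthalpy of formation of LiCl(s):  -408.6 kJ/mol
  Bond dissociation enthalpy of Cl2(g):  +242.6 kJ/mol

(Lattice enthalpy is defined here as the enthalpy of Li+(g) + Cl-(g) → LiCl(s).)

ΔHf° = 1·ΔHsub + 1·(ΣIE) + 1/2·D(Cl2) + 1·EA + U
-408.6 = 1·(+159.3) + 1·(+520.2) + 1/2·(+242.6) + 1·(-349.0) + U
U = -408.6 − (+451.8) = -860.4 kJ/mol

U = -860.4 kJ/mol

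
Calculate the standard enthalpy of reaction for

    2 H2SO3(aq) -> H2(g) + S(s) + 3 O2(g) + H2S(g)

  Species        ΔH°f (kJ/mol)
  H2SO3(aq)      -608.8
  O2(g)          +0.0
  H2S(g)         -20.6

Products: 1·(+0.0) + 1·(+0.0) + 3·(+0.0) + 1·(-20.6) = -20.6
Reactants: 2·(-608.8) = -1217.6
ΔH°rxn = (-20.6) − (-1217.6) = 1197.0 kJ/mol

ΔH°rxn = 1197.0 kJ/mol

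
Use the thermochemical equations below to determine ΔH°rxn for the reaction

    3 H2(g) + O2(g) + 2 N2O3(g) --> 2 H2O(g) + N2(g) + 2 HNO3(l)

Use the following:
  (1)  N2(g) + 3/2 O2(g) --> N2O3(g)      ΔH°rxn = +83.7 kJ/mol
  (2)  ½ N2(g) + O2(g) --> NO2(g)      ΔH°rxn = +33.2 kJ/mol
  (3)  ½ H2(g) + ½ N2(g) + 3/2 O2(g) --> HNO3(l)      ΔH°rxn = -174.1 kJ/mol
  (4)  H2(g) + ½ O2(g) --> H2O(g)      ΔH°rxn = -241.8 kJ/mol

ΔH°rxn = -999.2 kJ/mol

(1) reversed and × 2 (N2O3(g) must end up as a reactant; ×2 to match 2 N2O3(g) in the target): (-2)·(+83.7) = -167.4 kJ/mol
(2): not needed (NO2(g) appears nowhere else).
(3) × 2 (×2 to match 2 HNO3(l) in the target): (2)·(-174.1) = -348.2 kJ/mol
(4) × 2 (scale by 2 for the 2 H2O(g)): (2)·(-241.8) = -483.6 kJ/mol
Since enthalpy is a state function, ΔH°rxn = (-167.4) + (-348.2) + (-483.6) = -999.2 kJ/mol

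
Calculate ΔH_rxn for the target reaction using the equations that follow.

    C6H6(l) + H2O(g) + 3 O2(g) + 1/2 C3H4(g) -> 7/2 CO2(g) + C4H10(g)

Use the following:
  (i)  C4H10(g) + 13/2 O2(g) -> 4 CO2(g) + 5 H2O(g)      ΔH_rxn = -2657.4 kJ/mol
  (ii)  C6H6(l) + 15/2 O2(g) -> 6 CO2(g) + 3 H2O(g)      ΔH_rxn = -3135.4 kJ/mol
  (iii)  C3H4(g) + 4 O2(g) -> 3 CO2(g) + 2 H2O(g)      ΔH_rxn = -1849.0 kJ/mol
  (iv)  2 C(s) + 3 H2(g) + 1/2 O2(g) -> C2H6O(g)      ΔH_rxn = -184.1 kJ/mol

ΔH_rxn = -1402.5 kJ/mol

(i) reversed (reverse to put C4H10(g) on the product side): +2657.4 kJ/mol
(ii) as written (C6H6(l) already on the reactant side): -3135.4 kJ/mol
(iii) × 1/2 (×1/2 to match 1/2 C3H4(g) in the target): (1/2)·(-1849.0) = -924.5 kJ/mol
(iv): not needed (H2(g) appears nowhere else).
ΔH_rxn = (-1)·(-2657.4) + (1)·(-3135.4) + (1/2)·(-1849.0) = -1402.5 kJ/mol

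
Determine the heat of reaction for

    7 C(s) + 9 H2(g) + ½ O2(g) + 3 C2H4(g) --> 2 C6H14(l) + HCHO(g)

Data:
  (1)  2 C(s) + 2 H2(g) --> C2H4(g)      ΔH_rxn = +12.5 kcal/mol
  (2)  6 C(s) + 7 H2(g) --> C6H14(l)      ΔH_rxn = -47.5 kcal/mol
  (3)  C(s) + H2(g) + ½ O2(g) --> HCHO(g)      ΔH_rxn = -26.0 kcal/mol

ΔH_rxn = -158.5 kcal/mol

(1) reversed and × 3 (C2H4(g) must end up as a reactant; scale by 3 for the 3 C2H4(g)): (-3)·(+12.5) = -37.5 kcal/mol
(2) × 2 (scale by 2 for the 2 C6H14(l)): (2)·(-47.5) = -95.0 kcal/mol
(3) as written (HCHO(g) already on the product side): -26.0 kcal/mol
ΔH_rxn = (-37.5) + (-95.0) + (-26.0) = -158.5 kcal/mol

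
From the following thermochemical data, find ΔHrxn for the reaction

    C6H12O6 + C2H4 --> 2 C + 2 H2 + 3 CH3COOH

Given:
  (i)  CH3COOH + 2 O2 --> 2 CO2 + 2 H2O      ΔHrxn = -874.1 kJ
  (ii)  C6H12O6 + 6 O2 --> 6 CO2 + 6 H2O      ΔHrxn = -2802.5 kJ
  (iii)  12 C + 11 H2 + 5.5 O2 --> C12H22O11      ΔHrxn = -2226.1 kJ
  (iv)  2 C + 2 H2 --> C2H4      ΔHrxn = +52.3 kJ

ΔHrxn = -232.5 kJ

(i) reversed and × 3 (reverse to put CH3COOH on the product side; scale by 3 for the 3 CH3COOH): (-3)·(-874.1) = +2622.3 kJ
(ii) as written (C6H12O6 already on the reactant side): -2802.5 kJ
(iii): not needed (C12H22O11 appears nowhere else).
(iv) reversed (C2H4 must end up as a reactant): -52.3 kJ
Summing the manipulated equations, ΔHrxn = (+2622.3) + (-2802.5) + (-52.3) = -232.5 kJ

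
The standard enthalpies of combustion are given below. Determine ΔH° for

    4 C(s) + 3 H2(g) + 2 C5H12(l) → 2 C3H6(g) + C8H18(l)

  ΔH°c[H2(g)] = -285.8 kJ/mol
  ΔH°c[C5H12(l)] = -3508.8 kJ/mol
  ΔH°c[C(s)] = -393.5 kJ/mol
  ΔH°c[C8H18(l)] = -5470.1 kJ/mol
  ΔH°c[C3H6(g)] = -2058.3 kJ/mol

Using ΔH = Σ nΔHc°(reactants) − Σ nΔHc°(products):
= [4·(-393.5) + 3·(-285.8) + 2·(-3508.8)] − [2·(-2058.3) + 1·(-5470.1)]
= 137.7 kJ/mol

ΔH° = 137.7 kJ/mol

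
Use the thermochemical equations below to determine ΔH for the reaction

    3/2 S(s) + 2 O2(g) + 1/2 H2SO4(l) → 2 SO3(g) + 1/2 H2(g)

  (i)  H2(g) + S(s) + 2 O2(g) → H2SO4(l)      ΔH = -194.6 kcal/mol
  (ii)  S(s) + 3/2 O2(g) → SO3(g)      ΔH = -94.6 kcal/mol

ΔH = -91.9 kcal/mol

(i) reversed and × 1/2: (-1/2)·(-194.6) = +97.3 kcal/mol
(ii) × 2: (2)·(-94.6) = -189.2 kcal/mol
Since enthalpy is a state function, ΔH = (-1/2)·(-194.6) + (2)·(-94.6) = -91.9 kcal/mol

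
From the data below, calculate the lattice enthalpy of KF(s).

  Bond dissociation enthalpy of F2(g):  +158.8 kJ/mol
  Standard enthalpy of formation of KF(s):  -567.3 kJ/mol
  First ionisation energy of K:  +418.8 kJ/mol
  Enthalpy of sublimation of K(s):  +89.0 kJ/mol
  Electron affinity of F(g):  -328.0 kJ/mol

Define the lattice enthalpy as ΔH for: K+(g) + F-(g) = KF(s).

U = -826.5 kJ/mol

ΔHf° = 1·ΔHsub + 1·(ΣIE) + 1/2·D(F2) + 1·EA + U
-567.3 = 1·(+89.0) + 1·(+418.8) + 1/2·(+158.8) + 1·(-328.0) + U
U = -567.3 − (+259.2) = -826.5 kJ/mol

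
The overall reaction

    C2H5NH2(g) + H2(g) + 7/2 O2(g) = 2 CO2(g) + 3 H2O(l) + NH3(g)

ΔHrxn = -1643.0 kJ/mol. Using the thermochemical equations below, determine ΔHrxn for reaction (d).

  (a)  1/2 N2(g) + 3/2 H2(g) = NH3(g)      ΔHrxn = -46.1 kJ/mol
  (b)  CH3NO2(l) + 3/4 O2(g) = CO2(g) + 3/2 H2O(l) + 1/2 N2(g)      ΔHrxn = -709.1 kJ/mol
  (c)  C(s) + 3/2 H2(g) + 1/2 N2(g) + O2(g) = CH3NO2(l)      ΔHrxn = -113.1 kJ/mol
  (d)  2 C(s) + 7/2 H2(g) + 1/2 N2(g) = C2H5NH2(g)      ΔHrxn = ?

(a) as written (NH3(g) already on the product side): -46.1 kJ/mol
(b) × 2 (×2 to match 2 CO2(g) in the target): (2)·(-709.1) = -1418.2 kJ/mol
(c) × 2: (2)·(-113.1) = -226.2 kJ/mol
(d) reversed (C2H5NH2(g) must end up as a reactant): contributes −x
-1643.0 = (-46.1) + (-1418.2) + (-226.2) − x
x = (-1643.0 − (-1690.5)) / (-1) = -47.5 kJ/mol

ΔHrxn = -47.5 kJ/mol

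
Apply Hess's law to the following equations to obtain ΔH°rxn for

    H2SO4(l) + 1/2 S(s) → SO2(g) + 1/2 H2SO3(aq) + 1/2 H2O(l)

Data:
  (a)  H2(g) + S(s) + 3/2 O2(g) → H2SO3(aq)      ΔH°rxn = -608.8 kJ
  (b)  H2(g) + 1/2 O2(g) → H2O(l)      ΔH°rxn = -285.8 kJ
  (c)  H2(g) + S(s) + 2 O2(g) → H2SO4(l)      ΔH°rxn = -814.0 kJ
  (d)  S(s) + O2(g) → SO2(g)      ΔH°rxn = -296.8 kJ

ΔH°rxn = 69.9 kJ

(a) × 1/2 (scale by 1/2 for the 1/2 H2SO3(aq)): (1/2)·(-608.8) = -304.4 kJ
(b) × 1/2 (scale by 1/2 for the 1/2 H2O(l)): (1/2)·(-285.8) = -142.9 kJ
(c) reversed (reverse to put H2SO4(l) on the reactant side): +814.0 kJ
(d) as written (SO2(g) already on the product side): -296.8 kJ
ΔH°rxn = (1/2)·(-608.8) + (1/2)·(-285.8) + (-1)·(-814.0) + (1)·(-296.8) = 69.9 kJ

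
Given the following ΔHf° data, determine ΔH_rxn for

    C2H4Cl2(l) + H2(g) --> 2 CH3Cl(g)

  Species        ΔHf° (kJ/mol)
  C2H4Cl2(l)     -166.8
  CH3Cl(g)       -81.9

ΔH°rxn = Σ nΔHf°(products) − Σ nΔHf°(reactants).
Products: 2·(-81.9) = -163.8
Reactants: 1·(-166.8) + 1·(+0.0) = -166.8
ΔH_rxn = (-163.8) − (-166.8) = 3.0 kJ/mol

ΔH_rxn = 3.0 kJ/mol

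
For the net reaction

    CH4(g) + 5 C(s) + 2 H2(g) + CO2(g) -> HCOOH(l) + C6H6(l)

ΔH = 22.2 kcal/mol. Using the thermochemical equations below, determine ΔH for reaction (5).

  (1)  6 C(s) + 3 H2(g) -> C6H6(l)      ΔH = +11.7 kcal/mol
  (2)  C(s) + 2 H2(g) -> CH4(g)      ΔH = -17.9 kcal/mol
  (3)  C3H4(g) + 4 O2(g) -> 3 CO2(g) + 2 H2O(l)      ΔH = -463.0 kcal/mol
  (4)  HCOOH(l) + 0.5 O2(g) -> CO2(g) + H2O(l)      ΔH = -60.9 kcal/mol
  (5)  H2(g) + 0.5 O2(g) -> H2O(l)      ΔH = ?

ΔH = -68.3 kcal/mol

(1) as written: +11.7 kcal/mol
(2) reversed: +17.9 kcal/mol
(3): not needed.
(4) reversed: +60.9 kcal/mol
(5) as written: contributes x
+22.2 = (+11.7) + (+17.9) + (+60.9) + x
x = (+22.2 − (+90.5)) / (1) = -68.3 kcal/mol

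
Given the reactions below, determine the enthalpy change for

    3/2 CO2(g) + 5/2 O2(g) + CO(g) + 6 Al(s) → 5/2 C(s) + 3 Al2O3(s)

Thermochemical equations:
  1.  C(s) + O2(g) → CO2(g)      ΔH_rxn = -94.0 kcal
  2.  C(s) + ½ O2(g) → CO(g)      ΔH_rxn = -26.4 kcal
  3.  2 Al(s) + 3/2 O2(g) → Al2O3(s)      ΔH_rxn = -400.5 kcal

eq. 1 reversed and × 3/2: (-3/2)·(-94.0) = +141.0 kcal
eq. 2 reversed: +26.4 kcal
eq. 3 × 3: (3)·(-400.5) = -1201.5 kcal
By Hess's law, ΔH_rxn = (-3/2)·(-94.0) + (-1)·(-26.4) + (3)·(-400.5) = -1034.1 kcal

ΔH_rxn = -1034.1 kcal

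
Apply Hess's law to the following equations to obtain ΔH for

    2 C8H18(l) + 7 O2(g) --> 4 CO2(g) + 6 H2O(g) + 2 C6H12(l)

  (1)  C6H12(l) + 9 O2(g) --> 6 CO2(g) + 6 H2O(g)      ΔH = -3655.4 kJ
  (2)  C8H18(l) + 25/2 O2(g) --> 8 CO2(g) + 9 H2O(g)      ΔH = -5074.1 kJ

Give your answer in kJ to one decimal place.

(1) reversed and × 2: (-2)·(-3655.4) = +7310.8 kJ
(2) × 2: (2)·(-5074.1) = -10148.2 kJ
By Hess's law, ΔH = (-2)·(-3655.4) + (2)·(-5074.1) = -2837.4 kJ

ΔH = -2837.4 kJ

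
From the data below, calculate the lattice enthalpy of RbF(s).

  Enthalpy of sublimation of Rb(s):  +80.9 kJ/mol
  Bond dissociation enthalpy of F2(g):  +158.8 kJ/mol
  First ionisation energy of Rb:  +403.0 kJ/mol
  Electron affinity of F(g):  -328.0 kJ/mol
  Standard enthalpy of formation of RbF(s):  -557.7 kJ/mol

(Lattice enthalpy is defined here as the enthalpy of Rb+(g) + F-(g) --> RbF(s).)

U = -793.0 kJ/mol

ΔHf° = 1·ΔHsub + 1·(ΣIE) + 1/2·D(F2) + 1·EA + U
-557.7 = 1·(+80.9) + 1·(+403.0) + 1/2·(+158.8) + 1·(-328.0) + U
U = -557.7 − (+235.3) = -793.0 kJ/mol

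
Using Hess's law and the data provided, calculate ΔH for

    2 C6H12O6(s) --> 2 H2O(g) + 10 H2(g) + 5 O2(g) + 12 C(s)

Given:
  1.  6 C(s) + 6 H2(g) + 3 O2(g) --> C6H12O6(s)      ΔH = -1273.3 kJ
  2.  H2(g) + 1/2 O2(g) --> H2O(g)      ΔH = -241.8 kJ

ΔH = 2063.0 kJ

eq. 1 reversed and × 2 (C6H12O6(s) must end up as a reactant; scale by 2 for the 2 C6H12O6(s)): (-2)·(-1273.3) = +2546.6 kJ
eq. 2 × 2 (scale by 2 for the 2 H2O(g)): (2)·(-241.8) = -483.6 kJ
Since enthalpy is a state function, ΔH = (+2546.6) + (-483.6) = 2063.0 kJ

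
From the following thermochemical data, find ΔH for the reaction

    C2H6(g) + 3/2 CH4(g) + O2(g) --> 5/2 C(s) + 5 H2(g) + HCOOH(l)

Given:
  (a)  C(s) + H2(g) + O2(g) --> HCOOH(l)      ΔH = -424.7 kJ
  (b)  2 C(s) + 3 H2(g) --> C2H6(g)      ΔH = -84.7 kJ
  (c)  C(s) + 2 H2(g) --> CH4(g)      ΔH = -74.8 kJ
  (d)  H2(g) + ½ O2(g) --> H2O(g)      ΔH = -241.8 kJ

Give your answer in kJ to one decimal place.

(a) as written (HCOOH(l) already on the product side): -424.7 kJ
(b) reversed (C2H6(g) must end up as a reactant): +84.7 kJ
(c) reversed and × 3/2 (reverse to put CH4(g) on the reactant side; scale by 3/2 for the 3/2 CH4(g)): (-3/2)·(-74.8) = +112.2 kJ
(d): not needed (H2O(g) appears nowhere else).
Since enthalpy is a state function, ΔH = (1)·(-424.7) + (-1)·(-84.7) + (-3/2)·(-74.8) = -227.8 kJ

ΔH = -227.8 kJ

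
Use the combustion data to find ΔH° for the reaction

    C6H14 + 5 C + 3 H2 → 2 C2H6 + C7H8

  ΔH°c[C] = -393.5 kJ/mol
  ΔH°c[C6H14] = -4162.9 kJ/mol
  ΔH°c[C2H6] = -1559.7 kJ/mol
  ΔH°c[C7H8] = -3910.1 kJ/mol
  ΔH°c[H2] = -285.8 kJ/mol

ΔH° = 41.7 kJ/mol

With combustion enthalpies, reactants minus products:
= [1·(-4162.9) + 5·(-393.5) + 3·(-285.8)] − [2·(-1559.7) + 1·(-3910.1)]
= 41.7 kJ/mol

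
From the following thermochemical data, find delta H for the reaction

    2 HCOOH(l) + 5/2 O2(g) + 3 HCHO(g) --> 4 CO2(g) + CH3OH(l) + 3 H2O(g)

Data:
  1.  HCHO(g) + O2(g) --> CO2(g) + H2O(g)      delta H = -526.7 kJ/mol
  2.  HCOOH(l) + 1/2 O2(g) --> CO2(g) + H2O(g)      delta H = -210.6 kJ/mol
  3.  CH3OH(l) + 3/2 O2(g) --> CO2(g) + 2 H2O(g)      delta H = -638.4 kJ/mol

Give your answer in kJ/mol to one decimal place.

eq. 1 × 3: (3)·(-526.7) = -1580.1 kJ/mol
eq. 2 × 2: (2)·(-210.6) = -421.2 kJ/mol
eq. 3 reversed: +638.4 kJ/mol
By Hess's law, delta H = (-1580.1) + (-421.2) + (+638.4) = -1362.9 kJ/mol

delta H = -1362.9 kJ/mol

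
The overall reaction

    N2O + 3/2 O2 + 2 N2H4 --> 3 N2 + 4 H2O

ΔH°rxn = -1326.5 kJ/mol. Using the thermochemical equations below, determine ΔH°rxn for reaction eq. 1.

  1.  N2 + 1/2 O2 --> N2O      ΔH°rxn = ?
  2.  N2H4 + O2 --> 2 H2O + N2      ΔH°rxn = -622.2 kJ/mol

ΔH°rxn = 82.1 kJ/mol

eq. 1 reversed: contributes −x
eq. 2 × 2: (2)·(-622.2) = -1244.4 kJ/mol
-1326.5 = (-1244.4) − x
x = (-1326.5 − (-1244.4)) / (-1) = 82.1 kJ/mol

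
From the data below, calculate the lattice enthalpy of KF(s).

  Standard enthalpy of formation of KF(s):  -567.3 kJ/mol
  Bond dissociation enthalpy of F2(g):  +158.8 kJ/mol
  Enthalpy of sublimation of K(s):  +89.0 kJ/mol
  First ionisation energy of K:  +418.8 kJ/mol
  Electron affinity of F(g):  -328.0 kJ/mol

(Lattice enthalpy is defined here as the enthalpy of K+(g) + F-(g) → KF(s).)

ΔHf° = 1·ΔHsub + 1·(ΣIE) + 1/2·D(F2) + 1·EA + U
-567.3 = 1·(+89.0) + 1·(+418.8) + 1/2·(+158.8) + 1·(-328.0) + U
U = -567.3 − (+259.2) = -826.5 kJ/mol

U = -826.5 kJ/mol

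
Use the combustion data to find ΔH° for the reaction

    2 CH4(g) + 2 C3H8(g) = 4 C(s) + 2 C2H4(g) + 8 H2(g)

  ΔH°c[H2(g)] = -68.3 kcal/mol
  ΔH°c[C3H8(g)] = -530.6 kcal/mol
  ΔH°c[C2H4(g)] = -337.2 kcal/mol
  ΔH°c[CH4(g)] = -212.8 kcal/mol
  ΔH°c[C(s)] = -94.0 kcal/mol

ΔH° = 110.0 kcal/mol

With combustion enthalpies, reactants minus products:
= [2·(-212.8) + 2·(-530.6)] − [4·(-94.0) + 2·(-337.2) + 8·(-68.3)]
= 110.0 kcal/mol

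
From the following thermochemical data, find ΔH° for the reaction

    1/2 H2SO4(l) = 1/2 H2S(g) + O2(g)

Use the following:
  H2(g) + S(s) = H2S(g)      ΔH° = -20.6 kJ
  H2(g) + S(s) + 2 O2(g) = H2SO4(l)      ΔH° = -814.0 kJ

equation 1 × 1/2: (1/2)·(-20.6) = -10.3 kJ
equation 2 reversed and × 1/2: (-1/2)·(-814.0) = +407.0 kJ
By Hess's law, ΔH° = (-10.3) + (+407.0) = 396.7 kJ

ΔH° = 396.7 kJ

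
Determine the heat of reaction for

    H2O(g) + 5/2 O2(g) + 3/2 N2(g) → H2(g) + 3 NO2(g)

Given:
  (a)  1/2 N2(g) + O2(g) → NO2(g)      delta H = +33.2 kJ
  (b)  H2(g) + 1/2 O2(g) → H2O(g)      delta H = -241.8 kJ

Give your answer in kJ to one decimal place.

delta H = 341.4 kJ

(a) × 3: (3)·(+33.2) = +99.6 kJ
(b) reversed: +241.8 kJ
delta H = (+99.6) + (+241.8) = 341.4 kJ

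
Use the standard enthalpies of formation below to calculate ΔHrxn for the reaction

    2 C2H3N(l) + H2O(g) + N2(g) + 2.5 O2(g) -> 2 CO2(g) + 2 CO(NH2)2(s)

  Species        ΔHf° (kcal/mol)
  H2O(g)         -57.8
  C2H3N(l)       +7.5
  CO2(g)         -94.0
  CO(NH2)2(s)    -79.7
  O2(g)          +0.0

ΔHrxn = -304.6 kcal/mol

ΔH°rxn = Σ nΔHf°(products) − Σ nΔHf°(reactants).
Products: 2·(-94.0) + 2·(-79.7) = -347.4
Reactants: 2·(+7.5) + 1·(-57.8) + 1·(+0.0) + 5/2·(+0.0) = -42.8
ΔHrxn = (-347.4) − (-42.8) = -304.6 kcal/mol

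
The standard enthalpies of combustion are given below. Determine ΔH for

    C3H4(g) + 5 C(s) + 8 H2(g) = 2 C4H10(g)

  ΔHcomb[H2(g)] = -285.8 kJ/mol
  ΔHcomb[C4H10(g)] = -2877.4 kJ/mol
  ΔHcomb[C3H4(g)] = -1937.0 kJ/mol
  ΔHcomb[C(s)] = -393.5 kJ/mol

With combustion enthalpies, reactants minus products:
= [1·(-1937.0) + 5·(-393.5) + 8·(-285.8)] − [2·(-2877.4)]
= -436.1 kJ/mol

ΔH = -436.1 kJ/mol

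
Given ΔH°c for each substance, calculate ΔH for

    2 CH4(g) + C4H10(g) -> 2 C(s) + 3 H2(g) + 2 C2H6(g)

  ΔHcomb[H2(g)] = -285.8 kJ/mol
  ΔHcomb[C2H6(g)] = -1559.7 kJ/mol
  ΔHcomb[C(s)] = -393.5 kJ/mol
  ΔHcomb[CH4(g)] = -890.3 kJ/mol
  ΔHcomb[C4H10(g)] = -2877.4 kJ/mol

ΔH = 105.8 kJ/mol

With combustion enthalpies, reactants minus products:
= [2·(-890.3) + 1·(-2877.4)] − [2·(-393.5) + 3·(-285.8) + 2·(-1559.7)]
= 105.8 kJ/mol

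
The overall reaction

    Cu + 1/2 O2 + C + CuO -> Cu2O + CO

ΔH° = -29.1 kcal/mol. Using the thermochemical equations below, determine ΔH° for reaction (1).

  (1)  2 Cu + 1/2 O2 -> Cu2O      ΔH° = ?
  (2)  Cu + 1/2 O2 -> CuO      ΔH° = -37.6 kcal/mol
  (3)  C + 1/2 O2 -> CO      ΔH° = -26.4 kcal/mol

(1) as written (Cu2O already on the product side): contributes x
(2) reversed (reverse to put CuO on the reactant side): +37.6 kcal/mol
(3) as written (CO already on the product side): -26.4 kcal/mol
-29.1 = (+37.6) + (-26.4) + x
x = (-29.1 − (+11.2)) / (1) = -40.3 kcal/mol

ΔH° = -40.3 kcal/mol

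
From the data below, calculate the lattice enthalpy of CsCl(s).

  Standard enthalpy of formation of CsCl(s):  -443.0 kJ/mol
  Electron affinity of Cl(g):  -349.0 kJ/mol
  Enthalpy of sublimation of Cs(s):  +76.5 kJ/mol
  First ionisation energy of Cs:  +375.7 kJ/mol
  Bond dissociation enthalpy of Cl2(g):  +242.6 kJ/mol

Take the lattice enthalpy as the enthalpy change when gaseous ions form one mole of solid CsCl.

U = -667.5 kJ/mol

ΔHf° = 1·ΔHsub + 1·(ΣIE) + 1/2·D(Cl2) + 1·EA + U
-443.0 = 1·(+76.5) + 1·(+375.7) + 1/2·(+242.6) + 1·(-349.0) + U
U = -443.0 − (+224.5) = -667.5 kJ/mol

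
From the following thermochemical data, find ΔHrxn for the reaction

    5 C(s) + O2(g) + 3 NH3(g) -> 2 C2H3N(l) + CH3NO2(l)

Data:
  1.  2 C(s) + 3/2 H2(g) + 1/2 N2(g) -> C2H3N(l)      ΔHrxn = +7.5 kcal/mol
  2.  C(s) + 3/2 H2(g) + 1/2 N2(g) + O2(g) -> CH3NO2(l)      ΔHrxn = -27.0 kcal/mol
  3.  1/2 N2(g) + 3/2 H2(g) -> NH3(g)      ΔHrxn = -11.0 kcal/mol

ΔHrxn = 21.0 kcal/mol

eq. 1 × 2: (2)·(+7.5) = +15.0 kcal/mol
eq. 2 as written: -27.0 kcal/mol
eq. 3 reversed and × 3: (-3)·(-11.0) = +33.0 kcal/mol
By Hess's law, ΔHrxn = (2)·(+7.5) + (1)·(-27.0) + (-3)·(-11.0) = 21.0 kcal/mol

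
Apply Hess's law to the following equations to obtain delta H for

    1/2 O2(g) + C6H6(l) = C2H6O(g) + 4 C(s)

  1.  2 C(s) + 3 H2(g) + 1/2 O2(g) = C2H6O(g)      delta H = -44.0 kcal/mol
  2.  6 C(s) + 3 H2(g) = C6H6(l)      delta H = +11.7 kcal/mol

eq. 1 as written: -44.0 kcal/mol
eq. 2 reversed: -11.7 kcal/mol
Combining the equations, delta H = (1)·(-44.0) + (-1)·(+11.7) = -55.7 kcal/mol

delta H = -55.7 kcal/mol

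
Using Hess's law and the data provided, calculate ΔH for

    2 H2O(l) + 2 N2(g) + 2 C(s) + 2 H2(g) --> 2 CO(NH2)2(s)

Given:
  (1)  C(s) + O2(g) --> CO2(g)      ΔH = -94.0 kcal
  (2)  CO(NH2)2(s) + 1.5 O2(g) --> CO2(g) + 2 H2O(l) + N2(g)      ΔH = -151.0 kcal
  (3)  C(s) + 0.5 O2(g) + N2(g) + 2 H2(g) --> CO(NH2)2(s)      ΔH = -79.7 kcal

(1) as written: -94.0 kcal
(2) reversed (H2O(l) must end up as a reactant): +151.0 kcal
(3) as written (H2(g) already on the reactant side): -79.7 kcal
By Hess's law, ΔH = (-94.0) + (+151.0) + (-79.7) = -22.7 kcal

ΔH = -22.7 kcal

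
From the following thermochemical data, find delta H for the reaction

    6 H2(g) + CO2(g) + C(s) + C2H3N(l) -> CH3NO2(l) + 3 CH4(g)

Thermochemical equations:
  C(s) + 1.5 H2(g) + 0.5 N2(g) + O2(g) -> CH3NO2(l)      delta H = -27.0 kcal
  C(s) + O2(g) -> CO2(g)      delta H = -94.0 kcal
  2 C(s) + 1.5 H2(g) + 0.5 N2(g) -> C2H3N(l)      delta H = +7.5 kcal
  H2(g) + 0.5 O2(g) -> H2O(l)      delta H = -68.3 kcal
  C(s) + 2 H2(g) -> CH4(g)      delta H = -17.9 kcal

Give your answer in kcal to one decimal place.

delta H = 5.8 kcal

equation 1 as written: -27.0 kcal
equation 2 reversed: +94.0 kcal
equation 3 reversed: -7.5 kcal
equation 4: not needed.
equation 5 × 3: (3)·(-17.9) = -53.7 kcal
Combining the equations, delta H = (1)·(-27.0) + (-1)·(-94.0) + (-1)·(+7.5) + (3)·(-17.9) = 5.8 kcal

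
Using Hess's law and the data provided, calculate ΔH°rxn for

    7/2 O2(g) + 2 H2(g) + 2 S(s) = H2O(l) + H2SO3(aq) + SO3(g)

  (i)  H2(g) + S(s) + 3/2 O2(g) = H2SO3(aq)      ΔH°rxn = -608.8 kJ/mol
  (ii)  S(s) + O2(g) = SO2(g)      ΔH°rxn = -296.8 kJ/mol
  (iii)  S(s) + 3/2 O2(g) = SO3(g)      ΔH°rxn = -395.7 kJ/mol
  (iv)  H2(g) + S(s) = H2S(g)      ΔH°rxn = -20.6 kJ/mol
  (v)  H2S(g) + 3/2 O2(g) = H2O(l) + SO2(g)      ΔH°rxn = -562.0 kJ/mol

(i) as written: -608.8 kJ/mol
(ii) reversed: +296.8 kJ/mol
(iii) as written: -395.7 kJ/mol
(iv) as written: -20.6 kJ/mol
(v) as written: -562.0 kJ/mol
Summing the manipulated equations, ΔH°rxn = (-608.8) + (+296.8) + (-395.7) + (-20.6) + (-562.0) = -1290.3 kJ/mol

ΔH°rxn = -1290.3 kJ/mol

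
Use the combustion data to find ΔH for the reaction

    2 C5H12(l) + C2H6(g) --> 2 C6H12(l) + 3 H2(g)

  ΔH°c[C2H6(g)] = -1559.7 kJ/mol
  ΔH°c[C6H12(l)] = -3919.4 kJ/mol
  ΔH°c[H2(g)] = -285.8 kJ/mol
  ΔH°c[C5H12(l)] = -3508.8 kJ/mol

Using ΔH = Σ nΔHc°(reactants) − Σ nΔHc°(products):
= [2·(-3508.8) + 1·(-1559.7)] − [2·(-3919.4) + 3·(-285.8)]
= 118.9 kJ/mol

ΔH = 118.9 kJ/mol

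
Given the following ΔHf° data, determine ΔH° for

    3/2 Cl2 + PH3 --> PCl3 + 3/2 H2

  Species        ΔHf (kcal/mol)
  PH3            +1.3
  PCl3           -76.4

Products: 1·(-76.4) + 3/2·(+0.0) = -76.4
Reactants: 3/2·(+0.0) + 1·(+1.3) = +1.3
ΔH° = (-76.4) − (+1.3) = -77.7 kcal/mol

ΔH° = -77.7 kcal/mol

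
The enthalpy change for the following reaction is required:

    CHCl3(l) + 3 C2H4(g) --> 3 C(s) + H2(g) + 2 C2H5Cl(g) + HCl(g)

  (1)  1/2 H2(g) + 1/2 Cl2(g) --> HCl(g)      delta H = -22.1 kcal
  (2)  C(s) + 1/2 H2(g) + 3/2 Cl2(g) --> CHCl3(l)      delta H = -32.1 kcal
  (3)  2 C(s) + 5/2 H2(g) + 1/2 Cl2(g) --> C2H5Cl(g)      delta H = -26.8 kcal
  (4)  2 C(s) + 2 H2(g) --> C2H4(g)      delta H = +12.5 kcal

delta H = -81.1 kcal

(1) as written: -22.1 kcal
(2) reversed: +32.1 kcal
(3) × 2: (2)·(-26.8) = -53.6 kcal
(4) reversed and × 3: (-3)·(+12.5) = -37.5 kcal
Combining the equations, delta H = (1)·(-22.1) + (-1)·(-32.1) + (2)·(-26.8) + (-3)·(+12.5) = -81.1 kcal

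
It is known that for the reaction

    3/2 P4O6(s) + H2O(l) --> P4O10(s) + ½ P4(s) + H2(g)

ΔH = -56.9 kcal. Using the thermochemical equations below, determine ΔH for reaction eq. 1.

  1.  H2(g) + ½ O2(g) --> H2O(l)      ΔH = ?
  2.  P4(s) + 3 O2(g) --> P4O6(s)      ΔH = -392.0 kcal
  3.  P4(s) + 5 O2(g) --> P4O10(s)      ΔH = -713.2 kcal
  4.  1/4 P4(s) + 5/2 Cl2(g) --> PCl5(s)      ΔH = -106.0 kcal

ΔH = -68.3 kcal

eq. 1 reversed: contributes −x
eq. 2 reversed and × 3/2: (-3/2)·(-392.0) = +588.0 kcal
eq. 3 as written: -713.2 kcal
eq. 4: not needed.
-56.9 = (+588.0) + (-713.2) − x
x = (-56.9 − (-125.2)) / (-1) = -68.3 kcal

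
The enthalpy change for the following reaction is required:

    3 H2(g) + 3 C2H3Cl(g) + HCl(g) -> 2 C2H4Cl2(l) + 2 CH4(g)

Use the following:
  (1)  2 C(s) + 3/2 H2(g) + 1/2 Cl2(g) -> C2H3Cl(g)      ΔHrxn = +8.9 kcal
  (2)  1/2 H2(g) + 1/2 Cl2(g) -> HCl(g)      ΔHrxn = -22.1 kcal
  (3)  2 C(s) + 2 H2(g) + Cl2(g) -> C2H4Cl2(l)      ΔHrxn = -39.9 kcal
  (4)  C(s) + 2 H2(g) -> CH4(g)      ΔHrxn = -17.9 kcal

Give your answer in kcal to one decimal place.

ΔHrxn = -120.2 kcal

(1) reversed and × 3: (-3)·(+8.9) = -26.7 kcal
(2) reversed: +22.1 kcal
(3) × 2: (2)·(-39.9) = -79.8 kcal
(4) × 2: (2)·(-17.9) = -35.8 kcal
ΔHrxn = (-3)·(+8.9) + (-1)·(-22.1) + (2)·(-39.9) + (2)·(-17.9) = -120.2 kcal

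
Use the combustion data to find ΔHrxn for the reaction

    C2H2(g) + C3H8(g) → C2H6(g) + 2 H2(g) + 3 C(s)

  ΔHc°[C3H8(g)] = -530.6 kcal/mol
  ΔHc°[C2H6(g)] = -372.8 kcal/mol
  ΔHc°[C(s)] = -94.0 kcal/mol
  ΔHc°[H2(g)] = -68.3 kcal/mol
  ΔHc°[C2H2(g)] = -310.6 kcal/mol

ΔHrxn = -49.8 kcal/mol

Using ΔH = Σ nΔHc°(reactants) − Σ nΔHc°(products):
= [1·(-310.6) + 1·(-530.6)] − [1·(-372.8) + 2·(-68.3) + 3·(-94.0)]
= -49.8 kcal/mol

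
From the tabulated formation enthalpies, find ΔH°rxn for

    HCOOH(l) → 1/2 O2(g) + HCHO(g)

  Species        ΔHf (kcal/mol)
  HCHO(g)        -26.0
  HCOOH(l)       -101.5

Products: 1/2·(+0.0) + 1·(-26.0) = -26.0
Reactants: 1·(-101.5) = -101.5
ΔH°rxn = (-26.0) − (-101.5) = 75.5 kcal/mol

ΔH°rxn = 75.5 kcal/mol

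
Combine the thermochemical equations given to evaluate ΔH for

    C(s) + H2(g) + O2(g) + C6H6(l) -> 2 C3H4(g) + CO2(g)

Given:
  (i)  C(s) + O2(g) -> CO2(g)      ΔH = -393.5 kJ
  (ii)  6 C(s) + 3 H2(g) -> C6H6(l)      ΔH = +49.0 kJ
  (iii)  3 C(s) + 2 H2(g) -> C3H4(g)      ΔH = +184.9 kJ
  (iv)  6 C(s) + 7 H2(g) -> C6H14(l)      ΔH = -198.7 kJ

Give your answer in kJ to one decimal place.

ΔH = -72.7 kJ

(i) as written (CO2(g) already on the product side): -393.5 kJ
(ii) reversed (C6H6(l) must end up as a reactant): -49.0 kJ
(iii) × 2 (scale by 2 for the 2 C3H4(g)): (2)·(+184.9) = +369.8 kJ
(iv): not needed (C6H14(l) appears nowhere else).
Combining the equations, ΔH = (-393.5) + (-49.0) + (+369.8) = -72.7 kJ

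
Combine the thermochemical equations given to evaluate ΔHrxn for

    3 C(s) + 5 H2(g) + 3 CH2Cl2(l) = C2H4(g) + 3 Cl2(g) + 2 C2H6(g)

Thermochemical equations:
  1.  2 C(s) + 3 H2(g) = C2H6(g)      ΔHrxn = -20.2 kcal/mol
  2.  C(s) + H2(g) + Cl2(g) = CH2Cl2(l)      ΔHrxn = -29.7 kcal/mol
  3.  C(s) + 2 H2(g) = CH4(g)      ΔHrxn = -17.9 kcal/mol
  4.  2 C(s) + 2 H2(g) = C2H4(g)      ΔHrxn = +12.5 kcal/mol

eq. 1 × 2 (scale by 2 for the 2 C2H6(g)): (2)·(-20.2) = -40.4 kcal/mol
eq. 2 reversed and × 3 (reverse to put CH2Cl2(l) on the reactant side; scale by 3 for the 3 CH2Cl2(l)): (-3)·(-29.7) = +89.1 kcal/mol
eq. 3: not needed (CH4(g) appears nowhere else).
eq. 4 as written (C2H4(g) already on the product side): +12.5 kcal/mol
ΔHrxn = (2)·(-20.2) + (-3)·(-29.7) + (1)·(+12.5) = 61.2 kcal/mol

ΔHrxn = 61.2 kcal/mol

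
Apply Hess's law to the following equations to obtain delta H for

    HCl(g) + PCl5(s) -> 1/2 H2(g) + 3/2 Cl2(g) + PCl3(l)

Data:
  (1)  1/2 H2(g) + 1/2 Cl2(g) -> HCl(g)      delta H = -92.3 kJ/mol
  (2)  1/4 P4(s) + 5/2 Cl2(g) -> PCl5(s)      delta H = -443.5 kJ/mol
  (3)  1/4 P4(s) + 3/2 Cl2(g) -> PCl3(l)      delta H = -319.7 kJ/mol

delta H = 216.1 kJ/mol

(1) reversed (HCl(g) must end up as a reactant): +92.3 kJ/mol
(2) reversed (reverse to put PCl5(s) on the reactant side): +443.5 kJ/mol
(3) as written (PCl3(l) already on the product side): -319.7 kJ/mol
delta H = (-1)·(-92.3) + (-1)·(-443.5) + (1)·(-319.7) = 216.1 kJ/mol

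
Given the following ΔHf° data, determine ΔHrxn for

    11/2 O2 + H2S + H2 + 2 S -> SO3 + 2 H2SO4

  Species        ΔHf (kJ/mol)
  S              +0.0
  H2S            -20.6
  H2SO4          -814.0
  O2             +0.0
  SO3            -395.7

ΔHrxn = -2003.1 kJ/mol

Products: 1·(-395.7) + 2·(-814.0) = -2023.7
Reactants: 11/2·(+0.0) + 1·(-20.6) + 1·(+0.0) + 2·(+0.0) = -20.6
ΔHrxn = (-2023.7) − (-20.6) = -2003.1 kJ/mol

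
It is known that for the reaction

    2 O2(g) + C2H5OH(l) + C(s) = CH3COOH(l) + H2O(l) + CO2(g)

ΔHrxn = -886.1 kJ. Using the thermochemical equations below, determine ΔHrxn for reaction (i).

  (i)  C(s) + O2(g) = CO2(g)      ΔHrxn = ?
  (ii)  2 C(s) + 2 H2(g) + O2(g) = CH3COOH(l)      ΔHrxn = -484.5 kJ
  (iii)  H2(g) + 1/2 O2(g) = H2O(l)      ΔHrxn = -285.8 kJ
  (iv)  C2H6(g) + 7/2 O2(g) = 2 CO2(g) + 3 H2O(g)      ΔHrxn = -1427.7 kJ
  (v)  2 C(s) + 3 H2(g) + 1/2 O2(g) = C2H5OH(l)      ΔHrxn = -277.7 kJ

(i) as written: contributes x
(ii) as written: -484.5 kJ
(iii) as written: -285.8 kJ
(iv): not needed.
(v) reversed: +277.7 kJ
-886.1 = (-484.5) + (-285.8) + (+277.7) + x
x = (-886.1 − (-492.6)) / (1) = -393.5 kJ

ΔHrxn = -393.5 kJ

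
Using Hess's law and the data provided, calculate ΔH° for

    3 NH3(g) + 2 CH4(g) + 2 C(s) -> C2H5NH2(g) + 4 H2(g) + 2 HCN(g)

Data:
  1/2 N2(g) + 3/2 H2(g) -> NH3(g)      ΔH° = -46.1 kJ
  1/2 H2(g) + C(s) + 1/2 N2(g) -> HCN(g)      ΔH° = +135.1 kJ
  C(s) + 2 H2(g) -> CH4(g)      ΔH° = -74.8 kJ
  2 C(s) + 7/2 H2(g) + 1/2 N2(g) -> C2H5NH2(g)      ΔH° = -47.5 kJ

equation 1 reversed and × 3: (-3)·(-46.1) = +138.3 kJ
equation 2 × 2: (2)·(+135.1) = +270.2 kJ
equation 3 reversed and × 2: (-2)·(-74.8) = +149.6 kJ
equation 4 as written: -47.5 kJ
ΔH° = (-3)·(-46.1) + (2)·(+135.1) + (-2)·(-74.8) + (1)·(-47.5) = 510.6 kJ

ΔH° = 510.6 kJ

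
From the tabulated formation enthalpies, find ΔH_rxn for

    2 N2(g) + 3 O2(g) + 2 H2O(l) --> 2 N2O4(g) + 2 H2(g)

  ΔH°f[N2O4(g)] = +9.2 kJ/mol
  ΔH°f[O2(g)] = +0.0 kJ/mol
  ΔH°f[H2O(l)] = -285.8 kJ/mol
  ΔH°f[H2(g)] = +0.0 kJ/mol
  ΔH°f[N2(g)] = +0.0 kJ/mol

Products: 2·(+9.2) + 2·(+0.0) = +18.4
Reactants: 2·(+0.0) + 3·(+0.0) + 2·(-285.8) = -571.6
ΔH_rxn = (+18.4) − (-571.6) = 590.0 kJ/mol

ΔH_rxn = 590.0 kJ/mol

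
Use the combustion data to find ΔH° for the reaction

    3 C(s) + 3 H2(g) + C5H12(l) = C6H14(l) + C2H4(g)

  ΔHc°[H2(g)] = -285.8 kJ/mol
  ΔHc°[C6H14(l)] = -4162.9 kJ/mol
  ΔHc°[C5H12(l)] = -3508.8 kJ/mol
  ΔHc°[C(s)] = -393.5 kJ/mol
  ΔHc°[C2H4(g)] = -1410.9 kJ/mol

ΔH° = 27.1 kJ/mol

Using ΔH = Σ nΔHc°(reactants) − Σ nΔHc°(products):
= [3·(-393.5) + 3·(-285.8) + 1·(-3508.8)] − [1·(-4162.9) + 1·(-1410.9)]
= 27.1 kJ/mol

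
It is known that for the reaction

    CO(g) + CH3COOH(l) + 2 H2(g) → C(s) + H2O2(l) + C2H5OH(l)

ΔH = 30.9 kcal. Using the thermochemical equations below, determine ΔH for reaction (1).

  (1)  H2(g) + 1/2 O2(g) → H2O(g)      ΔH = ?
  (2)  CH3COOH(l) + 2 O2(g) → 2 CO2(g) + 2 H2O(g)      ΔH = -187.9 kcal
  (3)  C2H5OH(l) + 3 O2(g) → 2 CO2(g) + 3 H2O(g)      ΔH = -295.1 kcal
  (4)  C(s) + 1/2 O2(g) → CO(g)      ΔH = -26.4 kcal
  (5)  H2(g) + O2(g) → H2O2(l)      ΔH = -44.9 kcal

(1) as written: contributes x
(2) as written: -187.9 kcal
(3) reversed: +295.1 kcal
(4) reversed: +26.4 kcal
(5) as written: -44.9 kcal
+30.9 = (-187.9) + (+295.1) + (+26.4) + (-44.9) + x
x = (+30.9 − (+88.7)) / (1) = -57.8 kcal

ΔH = -57.8 kcal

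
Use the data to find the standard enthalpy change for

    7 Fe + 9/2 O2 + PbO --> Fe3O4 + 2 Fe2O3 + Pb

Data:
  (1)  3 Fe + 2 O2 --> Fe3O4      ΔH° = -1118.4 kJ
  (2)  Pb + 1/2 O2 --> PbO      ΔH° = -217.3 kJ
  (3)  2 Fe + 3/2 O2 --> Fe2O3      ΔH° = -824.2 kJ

ΔH° = -2549.5 kJ

(1) as written (Fe3O4 already on the product side): -1118.4 kJ
(2) reversed (PbO must end up as a reactant): +217.3 kJ
(3) × 2 (scale by 2 for the 2 Fe2O3): (2)·(-824.2) = -1648.4 kJ
ΔH° = (1)·(-1118.4) + (-1)·(-217.3) + (2)·(-824.2) = -2549.5 kJ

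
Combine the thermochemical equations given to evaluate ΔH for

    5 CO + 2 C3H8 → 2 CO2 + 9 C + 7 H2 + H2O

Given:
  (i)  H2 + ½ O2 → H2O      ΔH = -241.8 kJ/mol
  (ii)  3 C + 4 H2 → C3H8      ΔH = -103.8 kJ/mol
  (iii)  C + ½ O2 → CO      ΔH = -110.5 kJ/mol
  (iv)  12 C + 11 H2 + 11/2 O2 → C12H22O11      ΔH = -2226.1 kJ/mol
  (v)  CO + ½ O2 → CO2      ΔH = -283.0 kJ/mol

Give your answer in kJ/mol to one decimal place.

ΔH = -268.7 kJ/mol

(i) as written (H2O already on the product side): -241.8 kJ/mol
(ii) reversed and × 2 (C3H8 must end up as a reactant; scale by 2 for the 2 C3H8): (-2)·(-103.8) = +207.6 kJ/mol
(iii) reversed and × 3: (-3)·(-110.5) = +331.5 kJ/mol
(iv): not needed (C12H22O11 appears nowhere else).
(v) × 2 (×2 to match 2 CO2 in the target): (2)·(-283.0) = -566.0 kJ/mol
By Hess's law, ΔH = (-241.8) + (+207.6) + (+331.5) + (-566.0) = -268.7 kJ/mol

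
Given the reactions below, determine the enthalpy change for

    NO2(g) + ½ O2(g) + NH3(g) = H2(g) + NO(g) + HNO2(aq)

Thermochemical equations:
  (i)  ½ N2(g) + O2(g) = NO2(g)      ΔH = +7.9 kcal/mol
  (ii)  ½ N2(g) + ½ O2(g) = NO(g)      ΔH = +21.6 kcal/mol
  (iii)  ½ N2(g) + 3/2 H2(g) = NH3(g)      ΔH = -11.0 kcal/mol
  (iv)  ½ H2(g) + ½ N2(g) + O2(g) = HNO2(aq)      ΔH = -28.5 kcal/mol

(i) reversed (NO2(g) must end up as a reactant): -7.9 kcal/mol
(ii) as written (NO(g) already on the product side): +21.6 kcal/mol
(iii) reversed (reverse to put NH3(g) on the reactant side): +11.0 kcal/mol
(iv) as written (HNO2(aq) already on the product side): -28.5 kcal/mol
Summing the manipulated equations, ΔH = (-1)·(+7.9) + (1)·(+21.6) + (-1)·(-11.0) + (1)·(-28.5) = -3.8 kcal/mol

ΔH = -3.8 kcal/mol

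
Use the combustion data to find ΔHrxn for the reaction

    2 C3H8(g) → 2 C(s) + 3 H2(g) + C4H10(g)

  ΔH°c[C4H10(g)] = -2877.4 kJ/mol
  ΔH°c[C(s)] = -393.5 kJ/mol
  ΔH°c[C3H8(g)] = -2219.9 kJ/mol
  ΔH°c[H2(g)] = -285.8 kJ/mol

Using ΔH = Σ nΔHc°(reactants) − Σ nΔHc°(products):
= [2·(-2219.9)] − [2·(-393.5) + 3·(-285.8) + 1·(-2877.4)]
= 82.0 kJ/mol

ΔHrxn = 82.0 kJ/mol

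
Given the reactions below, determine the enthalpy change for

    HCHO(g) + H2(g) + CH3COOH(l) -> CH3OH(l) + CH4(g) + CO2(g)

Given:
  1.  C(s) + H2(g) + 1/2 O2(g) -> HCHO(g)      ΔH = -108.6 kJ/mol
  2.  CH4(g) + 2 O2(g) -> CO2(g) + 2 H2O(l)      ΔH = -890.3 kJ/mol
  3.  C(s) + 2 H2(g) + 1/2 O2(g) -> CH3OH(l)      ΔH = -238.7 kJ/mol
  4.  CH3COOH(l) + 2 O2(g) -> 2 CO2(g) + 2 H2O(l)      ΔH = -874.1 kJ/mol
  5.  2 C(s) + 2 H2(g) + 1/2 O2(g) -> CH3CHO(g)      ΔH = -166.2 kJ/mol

ΔH = -113.9 kJ/mol

eq. 1 reversed: +108.6 kJ/mol
eq. 2 reversed: +890.3 kJ/mol
eq. 3 as written: -238.7 kJ/mol
eq. 4 as written: -874.1 kJ/mol
eq. 5: not needed.
ΔH = (-1)·(-108.6) + (-1)·(-890.3) + (1)·(-238.7) + (1)·(-874.1) = -113.9 kJ/mol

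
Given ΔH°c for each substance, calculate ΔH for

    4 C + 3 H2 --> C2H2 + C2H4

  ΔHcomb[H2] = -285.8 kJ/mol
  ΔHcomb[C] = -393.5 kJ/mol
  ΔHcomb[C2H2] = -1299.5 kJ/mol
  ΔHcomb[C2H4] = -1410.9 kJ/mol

ΔH = 279.0 kJ/mol

Using ΔH = Σ nΔHc°(reactants) − Σ nΔHc°(products):
= [4·(-393.5) + 3·(-285.8)] − [1·(-1299.5) + 1·(-1410.9)]
= 279.0 kJ/mol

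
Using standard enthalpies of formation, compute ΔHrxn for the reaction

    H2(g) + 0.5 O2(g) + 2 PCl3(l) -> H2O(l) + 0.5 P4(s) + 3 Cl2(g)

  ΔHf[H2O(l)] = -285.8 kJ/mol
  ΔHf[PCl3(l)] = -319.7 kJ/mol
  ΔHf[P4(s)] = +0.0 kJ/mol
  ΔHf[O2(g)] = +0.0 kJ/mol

ΔHrxn = 353.6 kJ/mol

Products: 1·(-285.8) + 1/2·(+0.0) + 3·(+0.0) = -285.8
Reactants: 1·(+0.0) + 1/2·(+0.0) + 2·(-319.7) = -639.4
ΔHrxn = (-285.8) − (-639.4) = 353.6 kJ/mol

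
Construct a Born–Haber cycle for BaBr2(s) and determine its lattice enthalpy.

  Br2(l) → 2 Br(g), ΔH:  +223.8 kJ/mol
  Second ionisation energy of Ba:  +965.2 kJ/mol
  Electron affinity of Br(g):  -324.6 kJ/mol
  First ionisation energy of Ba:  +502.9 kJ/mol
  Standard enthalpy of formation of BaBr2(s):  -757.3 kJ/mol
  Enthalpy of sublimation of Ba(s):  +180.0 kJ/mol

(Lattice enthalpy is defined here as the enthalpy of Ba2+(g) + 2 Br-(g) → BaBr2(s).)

U = -1980.0 kJ/mol

ΔHf° = 1·ΔHsub + 1·(ΣIE) + 1·D(Br2) + 2·EA + U
-757.3 = 1·(+180.0) + 1·(+1468.1) + 1·(+223.8) + 2·(-324.6) + U
U = -757.3 − (+1222.7) = -1980.0 kJ/mol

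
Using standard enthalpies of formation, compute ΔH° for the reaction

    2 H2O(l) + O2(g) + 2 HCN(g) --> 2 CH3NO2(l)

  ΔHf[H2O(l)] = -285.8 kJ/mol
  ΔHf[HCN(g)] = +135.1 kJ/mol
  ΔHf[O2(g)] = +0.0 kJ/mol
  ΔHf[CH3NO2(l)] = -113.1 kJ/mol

ΔH° = 75.2 kJ/mol

Products: 2·(-113.1) = -226.2
Reactants: 2·(-285.8) + 1·(+0.0) + 2·(+135.1) = -301.4
ΔH° = (-226.2) − (-301.4) = 75.2 kJ/mol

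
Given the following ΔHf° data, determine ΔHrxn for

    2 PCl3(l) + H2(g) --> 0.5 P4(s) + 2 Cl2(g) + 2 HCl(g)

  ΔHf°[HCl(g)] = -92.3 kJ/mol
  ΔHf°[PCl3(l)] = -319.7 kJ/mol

Products: 1/2·(+0.0) + 2·(+0.0) + 2·(-92.3) = -184.6
Reactants: 2·(-319.7) + 1·(+0.0) = -639.4
ΔHrxn = (-184.6) − (-639.4) = 454.8 kJ/mol

ΔHrxn = 454.8 kJ/mol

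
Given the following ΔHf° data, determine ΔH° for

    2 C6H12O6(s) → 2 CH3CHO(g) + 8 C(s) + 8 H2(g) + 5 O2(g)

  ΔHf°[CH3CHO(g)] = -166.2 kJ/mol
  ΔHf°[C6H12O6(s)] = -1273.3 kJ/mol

Products: 2·(-166.2) + 8·(+0.0) + 8·(+0.0) + 5·(+0.0) = -332.4
Reactants: 2·(-1273.3) = -2546.6
ΔH° = (-332.4) − (-2546.6) = 2214.2 kJ/mol

ΔH° = 2214.2 kJ/mol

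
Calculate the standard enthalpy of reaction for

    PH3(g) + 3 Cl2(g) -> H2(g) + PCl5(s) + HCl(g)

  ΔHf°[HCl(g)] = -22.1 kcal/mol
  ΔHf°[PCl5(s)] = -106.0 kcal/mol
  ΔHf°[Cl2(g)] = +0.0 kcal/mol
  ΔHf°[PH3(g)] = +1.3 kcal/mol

Products: 1·(+0.0) + 1·(-106.0) + 1·(-22.1) = -128.1
Reactants: 1·(+1.3) + 3·(+0.0) = +1.3
ΔH_rxn = (-128.1) − (+1.3) = -129.4 kcal/mol

ΔH_rxn = -129.4 kcal/mol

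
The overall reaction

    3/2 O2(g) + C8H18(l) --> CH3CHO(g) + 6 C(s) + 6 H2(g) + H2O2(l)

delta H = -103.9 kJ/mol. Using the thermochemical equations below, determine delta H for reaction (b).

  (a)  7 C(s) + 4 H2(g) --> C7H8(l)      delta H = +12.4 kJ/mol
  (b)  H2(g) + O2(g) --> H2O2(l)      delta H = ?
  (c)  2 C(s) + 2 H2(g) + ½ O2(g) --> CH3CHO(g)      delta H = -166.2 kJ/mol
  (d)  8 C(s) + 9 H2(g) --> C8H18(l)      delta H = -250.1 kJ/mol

(a): not needed (C7H8(l) appears nowhere else).
(b) as written (H2O2(l) already on the product side): contributes x
(c) as written (CH3CHO(g) already on the product side): -166.2 kJ/mol
(d) reversed (reverse to put C8H18(l) on the reactant side): +250.1 kJ/mol
-103.9 = (-166.2) + (+250.1) + x
x = (-103.9 − (+83.9)) / (1) = -187.8 kJ/mol

delta H = -187.8 kJ/mol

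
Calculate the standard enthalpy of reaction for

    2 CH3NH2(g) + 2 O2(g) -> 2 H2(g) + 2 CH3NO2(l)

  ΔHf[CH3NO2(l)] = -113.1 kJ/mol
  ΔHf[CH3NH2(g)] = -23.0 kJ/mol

ΔHrxn = -180.2 kJ/mol

ΔH°rxn = Σ nΔHf°(products) − Σ nΔHf°(reactants).
Products: 2·(+0.0) + 2·(-113.1) = -226.2
Reactants: 2·(-23.0) + 2·(+0.0) = -46.0
ΔHrxn = (-226.2) − (-46.0) = -180.2 kJ/mol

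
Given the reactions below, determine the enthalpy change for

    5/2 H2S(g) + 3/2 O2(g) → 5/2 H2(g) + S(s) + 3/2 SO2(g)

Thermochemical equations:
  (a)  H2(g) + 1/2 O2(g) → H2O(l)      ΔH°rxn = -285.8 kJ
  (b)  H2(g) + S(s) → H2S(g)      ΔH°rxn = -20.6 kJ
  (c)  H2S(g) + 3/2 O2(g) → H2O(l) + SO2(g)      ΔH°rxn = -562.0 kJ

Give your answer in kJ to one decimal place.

ΔH°rxn = -393.7 kJ

(a) reversed and × 3/2: (-3/2)·(-285.8) = +428.7 kJ
(b) reversed: +20.6 kJ
(c) × 3/2: (3/2)·(-562.0) = -843.0 kJ
ΔH°rxn = (+428.7) + (+20.6) + (-843.0) = -393.7 kJ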